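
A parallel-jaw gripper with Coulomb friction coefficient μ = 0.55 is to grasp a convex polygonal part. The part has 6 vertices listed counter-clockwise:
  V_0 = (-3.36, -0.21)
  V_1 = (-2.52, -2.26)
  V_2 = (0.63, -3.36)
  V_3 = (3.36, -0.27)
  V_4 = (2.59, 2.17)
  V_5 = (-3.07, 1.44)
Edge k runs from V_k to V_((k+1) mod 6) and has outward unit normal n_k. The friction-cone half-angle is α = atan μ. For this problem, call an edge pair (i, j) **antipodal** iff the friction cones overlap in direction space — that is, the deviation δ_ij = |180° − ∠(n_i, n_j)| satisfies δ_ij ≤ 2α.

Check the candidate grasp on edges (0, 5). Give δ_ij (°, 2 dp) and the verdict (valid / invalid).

α = atan 0.55 = 28.81°;  2α = 57.62°
edge 0: e_0 = (+0.84, -2.05);  n_0 = (-0.9253, -0.3792)
edge 5: e_5 = (-0.29, -1.65);  n_5 = (-0.9849, +0.1731)
∠(n_0, n_5) = 32.25°
δ = |180° − 32.25°| = 147.75°
147.75° > 2α = 57.62°  →  invalid

δ = 147.75°, invalid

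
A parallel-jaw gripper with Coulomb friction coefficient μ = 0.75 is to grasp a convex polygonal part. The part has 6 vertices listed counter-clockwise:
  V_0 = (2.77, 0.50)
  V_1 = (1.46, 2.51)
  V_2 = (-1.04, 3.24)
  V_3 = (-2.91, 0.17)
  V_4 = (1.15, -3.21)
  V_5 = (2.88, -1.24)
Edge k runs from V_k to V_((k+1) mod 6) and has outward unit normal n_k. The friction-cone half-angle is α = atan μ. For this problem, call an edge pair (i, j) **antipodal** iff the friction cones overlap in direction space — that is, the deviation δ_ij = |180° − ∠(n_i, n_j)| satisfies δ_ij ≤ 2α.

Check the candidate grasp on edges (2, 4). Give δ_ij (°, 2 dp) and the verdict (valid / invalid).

α = atan 0.75 = 36.87°;  2α = 73.74°
edge 2: e_2 = (-1.87, -3.07);  n_2 = (-0.8540, +0.5202)
edge 4: e_4 = (+1.73, +1.97);  n_4 = (+0.7514, -0.6599)
∠(n_2, n_4) = 170.06°
δ = |180° − 170.06°| = 9.94°
9.94° ≤ 2α = 73.74°  →  valid

δ = 9.94°, valid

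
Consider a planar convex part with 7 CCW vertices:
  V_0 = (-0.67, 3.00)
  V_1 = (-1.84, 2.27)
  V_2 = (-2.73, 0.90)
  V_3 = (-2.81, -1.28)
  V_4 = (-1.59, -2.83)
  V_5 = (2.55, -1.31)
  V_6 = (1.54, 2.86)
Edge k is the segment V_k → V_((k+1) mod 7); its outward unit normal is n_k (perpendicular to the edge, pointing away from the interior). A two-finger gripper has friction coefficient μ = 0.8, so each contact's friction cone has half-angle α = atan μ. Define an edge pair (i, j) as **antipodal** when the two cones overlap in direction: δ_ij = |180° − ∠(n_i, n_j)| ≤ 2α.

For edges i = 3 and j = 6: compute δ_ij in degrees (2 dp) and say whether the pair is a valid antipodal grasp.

δ = 48.17°, valid

α = atan 0.8 = 38.66°;  2α = 77.32°
edge 3: e_3 = (+1.22, -1.55);  n_3 = (-0.7858, -0.6185)
edge 6: e_6 = (-2.21, +0.14);  n_6 = (+0.0632, +0.9980)
∠(n_3, n_6) = 131.83°
δ = |180° − 131.83°| = 48.17°
48.17° ≤ 2α = 77.32°  →  valid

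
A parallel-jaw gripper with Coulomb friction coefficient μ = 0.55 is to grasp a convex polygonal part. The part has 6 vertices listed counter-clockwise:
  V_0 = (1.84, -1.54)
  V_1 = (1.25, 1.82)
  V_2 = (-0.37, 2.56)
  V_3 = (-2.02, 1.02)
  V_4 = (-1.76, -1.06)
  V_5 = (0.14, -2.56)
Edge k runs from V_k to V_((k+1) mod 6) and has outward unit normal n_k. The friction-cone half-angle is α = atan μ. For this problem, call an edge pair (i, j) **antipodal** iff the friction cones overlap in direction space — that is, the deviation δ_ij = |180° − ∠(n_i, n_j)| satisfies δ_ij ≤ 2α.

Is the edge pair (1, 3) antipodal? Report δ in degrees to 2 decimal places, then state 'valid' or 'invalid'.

α = atan 0.55 = 28.81°;  2α = 57.62°
edge 1: e_1 = (-1.62, +0.74);  n_1 = (+0.4155, +0.9096)
edge 3: e_3 = (+0.26, -2.08);  n_3 = (-0.9923, -0.1240)
∠(n_1, n_3) = 121.68°
δ = |180° − 121.68°| = 58.32°
58.32° > 2α = 57.62°  →  invalid

δ = 58.32°, invalid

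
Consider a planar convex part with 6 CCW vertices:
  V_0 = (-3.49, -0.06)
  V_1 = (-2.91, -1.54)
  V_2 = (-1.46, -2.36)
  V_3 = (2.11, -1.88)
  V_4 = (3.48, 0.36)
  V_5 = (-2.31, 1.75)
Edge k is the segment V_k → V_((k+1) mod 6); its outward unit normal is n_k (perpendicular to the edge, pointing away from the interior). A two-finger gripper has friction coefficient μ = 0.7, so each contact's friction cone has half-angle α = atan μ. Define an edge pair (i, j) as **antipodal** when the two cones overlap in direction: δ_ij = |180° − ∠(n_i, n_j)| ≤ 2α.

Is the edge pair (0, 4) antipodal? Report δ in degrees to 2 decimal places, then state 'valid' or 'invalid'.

α = atan 0.7 = 34.99°;  2α = 69.98°
edge 0: e_0 = (+0.58, -1.48);  n_0 = (-0.9311, -0.3649)
edge 4: e_4 = (-5.79, +1.39);  n_4 = (+0.2334, +0.9724)
∠(n_0, n_4) = 124.90°
δ = |180° − 124.90°| = 55.10°
55.10° ≤ 2α = 69.98°  →  valid

δ = 55.10°, valid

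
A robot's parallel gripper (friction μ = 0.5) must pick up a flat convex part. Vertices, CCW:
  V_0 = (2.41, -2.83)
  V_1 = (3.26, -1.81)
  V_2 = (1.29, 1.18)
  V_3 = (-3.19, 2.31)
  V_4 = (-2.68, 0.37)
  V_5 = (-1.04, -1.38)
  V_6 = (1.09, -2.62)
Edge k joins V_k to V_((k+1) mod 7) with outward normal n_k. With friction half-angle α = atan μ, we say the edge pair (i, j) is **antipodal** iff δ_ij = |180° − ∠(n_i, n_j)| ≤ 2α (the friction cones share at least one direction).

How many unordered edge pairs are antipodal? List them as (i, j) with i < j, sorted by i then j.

α = atan 0.5 = 26.57°;  2α = 53.13°
n_0 = (+0.7682, -0.6402)
n_1 = (+0.8350, +0.5502)
n_2 = (+0.2446, +0.9696)
n_3 = (-0.9671, -0.2542)
n_4 = (-0.7297, -0.6838)
n_5 = (-0.5031, -0.8642)
n_6 = (-0.1571, -0.9876)
  (0,1): δ = 106.82°  ·
  (0,2): δ = 64.35°  ·
  (0,3): δ = 54.53°  ·
  (0,4): δ = 82.95°  ·
  (0,5): δ = 99.60°  ·
  (0,6): δ = 120.77°  ·
  (1,2): δ = 137.54°  ·
  (1,3): δ = 18.65°  ✓
  (1,4): δ = 9.76°  ✓
  (1,5): δ = 26.41°  ✓
  (1,6): δ = 47.58°  ✓
  (2,3): δ = 61.11°  ·
  (2,4): δ = 32.70°  ✓
  (2,5): δ = 16.05°  ✓
  (2,6): δ = 5.12°  ✓
  (3,4): δ = 151.59°  ·
  (3,5): δ = 134.94°  ·
  (3,6): δ = 113.77°  ·
  (4,5): δ = 163.35°  ·
  (4,6): δ = 142.18°  ·
  (5,6): δ = 158.83°  ·
antipodal pairs: 7

count = 7; pairs: (1,3), (1,4), (1,5), (1,6), (2,4), (2,5), (2,6)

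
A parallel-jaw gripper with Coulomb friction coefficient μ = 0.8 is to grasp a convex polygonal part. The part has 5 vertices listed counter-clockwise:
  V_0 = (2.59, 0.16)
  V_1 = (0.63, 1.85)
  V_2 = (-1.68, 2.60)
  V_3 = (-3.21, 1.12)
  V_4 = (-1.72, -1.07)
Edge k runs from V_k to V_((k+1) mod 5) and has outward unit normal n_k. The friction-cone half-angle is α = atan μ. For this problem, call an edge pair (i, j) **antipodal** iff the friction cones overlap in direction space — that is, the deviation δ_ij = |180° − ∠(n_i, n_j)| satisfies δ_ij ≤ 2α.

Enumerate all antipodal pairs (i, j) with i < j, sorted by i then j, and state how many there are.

count = 5; pairs: (0,3), (0,4), (1,3), (1,4), (2,4)

α = atan 0.8 = 38.66°;  2α = 77.32°
n_0 = (+0.6530, +0.7573)
n_1 = (+0.3088, +0.9511)
n_2 = (-0.6953, +0.7188)
n_3 = (-0.8268, -0.5625)
n_4 = (+0.2744, -0.9616)
  (0,1): δ = 157.22°  ·
  (0,2): δ = 95.18°  ·
  (0,3): δ = 15.00°  ✓
  (0,4): δ = 56.70°  ✓
  (1,2): δ = 117.96°  ·
  (1,3): δ = 37.78°  ✓
  (1,4): δ = 33.92°  ✓
  (2,3): δ = 99.82°  ·
  (2,4): δ = 28.12°  ✓
  (3,4): δ = 108.30°  ·
antipodal pairs: 5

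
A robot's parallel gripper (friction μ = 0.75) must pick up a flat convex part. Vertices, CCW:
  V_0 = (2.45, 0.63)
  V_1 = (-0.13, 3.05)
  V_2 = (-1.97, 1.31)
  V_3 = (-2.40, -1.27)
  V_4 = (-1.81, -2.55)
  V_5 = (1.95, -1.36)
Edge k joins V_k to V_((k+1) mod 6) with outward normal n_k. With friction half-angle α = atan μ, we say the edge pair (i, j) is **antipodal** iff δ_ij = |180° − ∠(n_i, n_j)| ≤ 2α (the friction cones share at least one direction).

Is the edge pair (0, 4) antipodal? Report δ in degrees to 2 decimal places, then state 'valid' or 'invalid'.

δ = 60.73°, valid

α = atan 0.75 = 36.87°;  2α = 73.74°
edge 0: e_0 = (-2.58, +2.42);  n_0 = (+0.6841, +0.7294)
edge 4: e_4 = (+3.76, +1.19);  n_4 = (+0.3017, -0.9534)
∠(n_0, n_4) = 119.27°
δ = |180° − 119.27°| = 60.73°
60.73° ≤ 2α = 73.74°  →  valid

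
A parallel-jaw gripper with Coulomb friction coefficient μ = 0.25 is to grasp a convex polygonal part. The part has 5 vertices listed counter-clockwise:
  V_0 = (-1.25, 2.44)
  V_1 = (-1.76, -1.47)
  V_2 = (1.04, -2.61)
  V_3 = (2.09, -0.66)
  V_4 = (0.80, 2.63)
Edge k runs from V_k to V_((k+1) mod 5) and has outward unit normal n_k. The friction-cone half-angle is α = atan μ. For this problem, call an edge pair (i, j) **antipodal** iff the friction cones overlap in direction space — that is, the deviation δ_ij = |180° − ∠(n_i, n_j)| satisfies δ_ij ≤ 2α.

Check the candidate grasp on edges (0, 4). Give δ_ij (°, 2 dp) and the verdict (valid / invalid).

δ = 102.73°, invalid

α = atan 0.25 = 14.04°;  2α = 28.07°
edge 0: e_0 = (-0.51, -3.91);  n_0 = (-0.9916, +0.1293)
edge 4: e_4 = (-2.05, -0.19);  n_4 = (-0.0923, +0.9957)
∠(n_0, n_4) = 77.27°
δ = |180° − 77.27°| = 102.73°
102.73° > 2α = 28.07°  →  invalid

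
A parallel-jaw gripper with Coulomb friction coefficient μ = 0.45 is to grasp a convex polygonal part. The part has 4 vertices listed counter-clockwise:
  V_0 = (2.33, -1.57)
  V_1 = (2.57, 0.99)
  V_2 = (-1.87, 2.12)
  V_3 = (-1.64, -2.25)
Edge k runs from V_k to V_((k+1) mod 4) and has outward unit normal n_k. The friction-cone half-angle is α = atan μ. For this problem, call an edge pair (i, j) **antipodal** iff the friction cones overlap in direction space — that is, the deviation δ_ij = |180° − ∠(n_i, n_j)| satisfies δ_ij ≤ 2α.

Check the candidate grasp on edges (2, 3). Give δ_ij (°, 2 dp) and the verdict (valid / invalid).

α = atan 0.45 = 24.23°;  2α = 48.46°
edge 2: e_2 = (+0.23, -4.37);  n_2 = (-0.9986, -0.0526)
edge 3: e_3 = (+3.97, +0.68);  n_3 = (+0.1688, -0.9856)
∠(n_2, n_3) = 96.71°
δ = |180° − 96.71°| = 83.29°
83.29° > 2α = 48.46°  →  invalid

δ = 83.29°, invalid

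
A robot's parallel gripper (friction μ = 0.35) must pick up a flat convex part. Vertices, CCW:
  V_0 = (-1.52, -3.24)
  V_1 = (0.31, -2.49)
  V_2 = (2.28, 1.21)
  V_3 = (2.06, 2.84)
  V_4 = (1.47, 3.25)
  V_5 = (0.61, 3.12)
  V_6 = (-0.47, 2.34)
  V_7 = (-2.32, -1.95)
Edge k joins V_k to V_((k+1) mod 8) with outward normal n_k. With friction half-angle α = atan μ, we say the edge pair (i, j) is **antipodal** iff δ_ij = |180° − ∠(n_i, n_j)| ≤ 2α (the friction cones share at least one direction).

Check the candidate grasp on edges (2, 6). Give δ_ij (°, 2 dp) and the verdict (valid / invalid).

δ = 31.01°, valid

α = atan 0.35 = 19.29°;  2α = 38.58°
edge 2: e_2 = (-0.22, +1.63);  n_2 = (+0.9910, +0.1338)
edge 6: e_6 = (-1.85, -4.29);  n_6 = (-0.9183, +0.3960)
∠(n_2, n_6) = 148.99°
δ = |180° − 148.99°| = 31.01°
31.01° ≤ 2α = 38.58°  →  valid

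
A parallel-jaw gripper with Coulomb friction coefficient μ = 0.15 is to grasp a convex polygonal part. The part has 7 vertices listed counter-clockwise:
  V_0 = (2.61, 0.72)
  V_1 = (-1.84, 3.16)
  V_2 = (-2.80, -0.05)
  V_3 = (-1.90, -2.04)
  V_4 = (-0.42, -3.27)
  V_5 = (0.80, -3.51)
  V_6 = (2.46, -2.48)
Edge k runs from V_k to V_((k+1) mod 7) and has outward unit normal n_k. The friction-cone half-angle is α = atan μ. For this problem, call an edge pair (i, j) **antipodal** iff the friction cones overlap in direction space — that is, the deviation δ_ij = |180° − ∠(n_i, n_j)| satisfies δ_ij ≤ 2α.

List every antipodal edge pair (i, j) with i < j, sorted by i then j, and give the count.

α = atan 0.15 = 8.53°;  2α = 17.06°
n_0 = (+0.4808, +0.8768)
n_1 = (-0.9581, +0.2865)
n_2 = (-0.9111, -0.4121)
n_3 = (-0.6392, -0.7691)
n_4 = (-0.1930, -0.9812)
n_5 = (+0.5272, -0.8497)
n_6 = (+0.9989, -0.0468)
  (0,1): δ = 77.91°  ·
  (0,2): δ = 36.93°  ·
  (0,3): δ = 10.99°  ✓
  (0,4): δ = 17.61°  ·
  (0,5): δ = 60.56°  ·
  (0,6): δ = 116.05°  ·
  (1,2): δ = 139.01°  ·
  (1,3): δ = 113.08°  ·
  (1,4): δ = 84.48°  ·
  (1,5): δ = 41.53°  ·
  (1,6): δ = 13.97°  ✓
  (2,3): δ = 154.06°  ·
  (2,4): δ = 125.46°  ·
  (2,5): δ = 82.52°  ·
  (2,6): δ = 27.02°  ·
  (3,4): δ = 151.40°  ·
  (3,5): δ = 108.45°  ·
  (3,6): δ = 52.95°  ·
  (4,5): δ = 137.05°  ·
  (4,6): δ = 81.55°  ·
  (5,6): δ = 124.50°  ·
antipodal pairs: 2

count = 2; pairs: (0,3), (1,6)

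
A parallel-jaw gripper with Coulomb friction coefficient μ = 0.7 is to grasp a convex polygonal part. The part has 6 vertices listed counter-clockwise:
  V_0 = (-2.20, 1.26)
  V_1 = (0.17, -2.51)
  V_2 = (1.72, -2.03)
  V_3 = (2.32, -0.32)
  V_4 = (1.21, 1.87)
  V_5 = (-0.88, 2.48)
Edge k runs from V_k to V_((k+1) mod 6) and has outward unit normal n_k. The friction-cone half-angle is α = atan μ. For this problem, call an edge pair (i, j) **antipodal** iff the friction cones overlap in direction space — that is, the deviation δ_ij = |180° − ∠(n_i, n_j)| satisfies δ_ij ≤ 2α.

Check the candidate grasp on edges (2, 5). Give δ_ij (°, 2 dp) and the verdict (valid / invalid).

δ = 27.92°, valid

α = atan 0.7 = 34.99°;  2α = 69.98°
edge 2: e_2 = (+0.60, +1.71);  n_2 = (+0.9436, -0.3311)
edge 5: e_5 = (-1.32, -1.22);  n_5 = (-0.6787, +0.7344)
∠(n_2, n_5) = 152.08°
δ = |180° − 152.08°| = 27.92°
27.92° ≤ 2α = 69.98°  →  valid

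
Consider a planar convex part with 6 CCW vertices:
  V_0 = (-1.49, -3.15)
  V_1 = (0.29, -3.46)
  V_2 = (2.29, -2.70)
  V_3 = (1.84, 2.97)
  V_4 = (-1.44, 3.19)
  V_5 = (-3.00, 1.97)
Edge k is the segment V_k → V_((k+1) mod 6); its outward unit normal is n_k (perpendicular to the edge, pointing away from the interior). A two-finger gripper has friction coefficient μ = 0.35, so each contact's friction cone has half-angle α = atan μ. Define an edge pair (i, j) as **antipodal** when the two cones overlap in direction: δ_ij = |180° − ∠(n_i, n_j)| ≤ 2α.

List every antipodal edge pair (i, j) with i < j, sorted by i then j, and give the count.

count = 4; pairs: (0,3), (1,3), (1,4), (2,5)

α = atan 0.35 = 19.29°;  2α = 38.58°
n_0 = (-0.1716, -0.9852)
n_1 = (+0.3552, -0.9348)
n_2 = (+0.9969, +0.0791)
n_3 = (+0.0669, +0.9978)
n_4 = (-0.6160, +0.7877)
n_5 = (-0.9592, -0.2829)
  (0,1): δ = 149.31°  ·
  (0,2): δ = 75.58°  ·
  (0,3): δ = 6.04°  ✓
  (0,4): δ = 47.91°  ·
  (0,5): δ = 116.31°  ·
  (1,2): δ = 106.27°  ·
  (1,3): δ = 24.64°  ✓
  (1,4): δ = 17.22°  ✓
  (1,5): δ = 85.63°  ·
  (2,3): δ = 98.38°  ·
  (2,4): δ = 56.51°  ·
  (2,5): δ = 11.89°  ✓
  (3,4): δ = 138.14°  ·
  (3,5): δ = 69.73°  ·
  (4,5): δ = 111.60°  ·
antipodal pairs: 4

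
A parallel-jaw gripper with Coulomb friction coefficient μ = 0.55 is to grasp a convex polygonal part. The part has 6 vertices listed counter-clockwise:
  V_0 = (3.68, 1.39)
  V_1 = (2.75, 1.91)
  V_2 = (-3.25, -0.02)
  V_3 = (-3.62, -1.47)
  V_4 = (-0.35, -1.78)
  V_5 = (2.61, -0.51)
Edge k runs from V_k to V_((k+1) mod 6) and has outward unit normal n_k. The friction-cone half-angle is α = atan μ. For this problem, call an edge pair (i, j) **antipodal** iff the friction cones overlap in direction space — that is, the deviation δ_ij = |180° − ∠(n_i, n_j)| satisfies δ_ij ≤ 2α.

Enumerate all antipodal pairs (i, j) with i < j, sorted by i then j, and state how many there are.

count = 7; pairs: (0,3), (0,4), (1,3), (1,4), (1,5), (2,4), (2,5)

α = atan 0.55 = 28.81°;  2α = 57.62°
n_0 = (+0.4880, +0.8728)
n_1 = (-0.3062, +0.9520)
n_2 = (-0.9690, +0.2472)
n_3 = (-0.0944, -0.9955)
n_4 = (+0.3943, -0.9190)
n_5 = (+0.8713, -0.4907)
  (0,1): δ = 132.96°  ·
  (0,2): δ = 75.10°  ·
  (0,3): δ = 23.80°  ✓
  (0,4): δ = 52.43°  ✓
  (0,5): δ = 89.82°  ·
  (1,2): δ = 122.15°  ·
  (1,3): δ = 23.25°  ✓
  (1,4): δ = 5.39°  ✓
  (1,5): δ = 42.78°  ✓
  (2,3): δ = 81.10°  ·
  (2,4): δ = 52.46°  ✓
  (2,5): δ = 15.07°  ✓
  (3,4): δ = 151.36°  ·
  (3,5): δ = 113.97°  ·
  (4,5): δ = 142.61°  ·
antipodal pairs: 7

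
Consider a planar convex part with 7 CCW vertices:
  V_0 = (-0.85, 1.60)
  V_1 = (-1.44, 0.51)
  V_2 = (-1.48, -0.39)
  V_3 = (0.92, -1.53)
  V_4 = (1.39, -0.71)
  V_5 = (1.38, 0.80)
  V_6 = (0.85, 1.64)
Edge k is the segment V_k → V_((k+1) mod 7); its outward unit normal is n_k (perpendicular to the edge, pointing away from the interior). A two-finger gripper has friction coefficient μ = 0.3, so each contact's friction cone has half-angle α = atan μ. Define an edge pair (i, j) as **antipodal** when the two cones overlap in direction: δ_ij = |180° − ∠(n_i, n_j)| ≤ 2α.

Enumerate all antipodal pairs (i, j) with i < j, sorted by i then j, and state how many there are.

α = atan 0.3 = 16.70°;  2α = 33.40°
n_0 = (-0.8794, +0.4760)
n_1 = (-0.9990, +0.0444)
n_2 = (-0.4291, -0.9033)
n_3 = (+0.8676, -0.4973)
n_4 = (+1.0000, +0.0066)
n_5 = (+0.8457, +0.5336)
n_6 = (-0.0235, +0.9997)
  (0,1): δ = 154.12°  ·
  (0,2): δ = 86.98°  ·
  (0,3): δ = 1.39°  ✓
  (0,4): δ = 28.81°  ✓
  (0,5): δ = 60.68°  ·
  (0,6): δ = 119.77°  ·
  (1,2): δ = 112.86°  ·
  (1,3): δ = 27.28°  ✓
  (1,4): δ = 2.92°  ✓
  (1,5): δ = 34.79°  ·
  (1,6): δ = 93.89°  ·
  (2,3): δ = 94.41°  ·
  (2,4): δ = 64.21°  ·
  (2,5): δ = 32.34°  ✓
  (2,6): δ = 26.76°  ✓
  (3,4): δ = 149.80°  ·
  (3,5): δ = 117.93°  ·
  (3,6): δ = 58.83°  ·
  (4,5): δ = 148.13°  ·
  (4,6): δ = 89.03°  ·
  (5,6): δ = 120.90°  ·
antipodal pairs: 6

count = 6; pairs: (0,3), (0,4), (1,3), (1,4), (2,5), (2,6)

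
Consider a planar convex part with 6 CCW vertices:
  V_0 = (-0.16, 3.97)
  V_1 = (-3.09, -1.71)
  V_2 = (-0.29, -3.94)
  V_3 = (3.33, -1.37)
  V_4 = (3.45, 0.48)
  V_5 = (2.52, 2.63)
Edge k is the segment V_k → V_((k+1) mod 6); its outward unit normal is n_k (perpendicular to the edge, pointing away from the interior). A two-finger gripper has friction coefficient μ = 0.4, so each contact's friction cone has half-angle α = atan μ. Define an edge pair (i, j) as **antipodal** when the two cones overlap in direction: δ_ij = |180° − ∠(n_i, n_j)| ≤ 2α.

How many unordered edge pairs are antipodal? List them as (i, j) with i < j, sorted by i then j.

α = atan 0.4 = 21.80°;  2α = 43.60°
n_0 = (-0.8887, +0.4584)
n_1 = (-0.6230, -0.7822)
n_2 = (+0.5789, -0.8154)
n_3 = (+0.9979, -0.0647)
n_4 = (+0.9178, +0.3970)
n_5 = (+0.4472, +0.8944)
  (0,1): δ = 101.25°  ·
  (0,2): δ = 27.34°  ✓
  (0,3): δ = 23.58°  ✓
  (0,4): δ = 50.68°  ·
  (0,5): δ = 90.72°  ·
  (1,2): δ = 106.09°  ·
  (1,3): δ = 55.18°  ·
  (1,4): δ = 28.07°  ✓
  (1,5): δ = 11.97°  ✓
  (2,3): δ = 129.08°  ·
  (2,4): δ = 101.98°  ·
  (2,5): δ = 61.94°  ·
  (3,4): δ = 152.90°  ·
  (3,5): δ = 112.85°  ·
  (4,5): δ = 139.96°  ·
antipodal pairs: 4

count = 4; pairs: (0,2), (0,3), (1,4), (1,5)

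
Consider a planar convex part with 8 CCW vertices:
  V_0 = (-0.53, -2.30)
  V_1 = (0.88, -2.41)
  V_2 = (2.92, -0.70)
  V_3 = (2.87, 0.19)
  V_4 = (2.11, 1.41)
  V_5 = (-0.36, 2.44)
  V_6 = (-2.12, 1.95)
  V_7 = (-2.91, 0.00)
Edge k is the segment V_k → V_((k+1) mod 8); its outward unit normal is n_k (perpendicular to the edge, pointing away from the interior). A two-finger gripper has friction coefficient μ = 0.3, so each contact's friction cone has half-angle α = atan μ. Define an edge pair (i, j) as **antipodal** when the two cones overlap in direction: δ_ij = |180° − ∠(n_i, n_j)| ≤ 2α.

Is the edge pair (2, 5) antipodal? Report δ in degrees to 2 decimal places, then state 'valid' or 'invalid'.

δ = 77.66°, invalid

α = atan 0.3 = 16.70°;  2α = 33.40°
edge 2: e_2 = (-0.05, +0.89);  n_2 = (+0.9984, +0.0561)
edge 5: e_5 = (-1.76, -0.49);  n_5 = (-0.2682, +0.9634)
∠(n_2, n_5) = 102.34°
δ = |180° − 102.34°| = 77.66°
77.66° > 2α = 33.40°  →  invalid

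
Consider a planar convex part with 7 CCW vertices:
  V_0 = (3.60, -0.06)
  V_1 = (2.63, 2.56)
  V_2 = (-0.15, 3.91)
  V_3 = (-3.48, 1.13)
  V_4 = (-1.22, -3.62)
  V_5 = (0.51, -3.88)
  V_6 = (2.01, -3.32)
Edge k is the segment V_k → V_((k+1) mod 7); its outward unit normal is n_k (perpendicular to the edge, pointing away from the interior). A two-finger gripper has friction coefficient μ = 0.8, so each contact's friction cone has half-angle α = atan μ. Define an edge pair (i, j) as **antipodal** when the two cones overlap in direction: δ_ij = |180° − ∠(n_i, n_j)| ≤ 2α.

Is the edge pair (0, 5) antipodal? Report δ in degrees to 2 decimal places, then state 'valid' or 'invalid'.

δ = 90.16°, invalid

α = atan 0.8 = 38.66°;  2α = 77.32°
edge 0: e_0 = (-0.97, +2.62);  n_0 = (+0.9378, +0.3472)
edge 5: e_5 = (+1.50, +0.56);  n_5 = (+0.3498, -0.9368)
∠(n_0, n_5) = 89.84°
δ = |180° − 89.84°| = 90.16°
90.16° > 2α = 77.32°  →  invalid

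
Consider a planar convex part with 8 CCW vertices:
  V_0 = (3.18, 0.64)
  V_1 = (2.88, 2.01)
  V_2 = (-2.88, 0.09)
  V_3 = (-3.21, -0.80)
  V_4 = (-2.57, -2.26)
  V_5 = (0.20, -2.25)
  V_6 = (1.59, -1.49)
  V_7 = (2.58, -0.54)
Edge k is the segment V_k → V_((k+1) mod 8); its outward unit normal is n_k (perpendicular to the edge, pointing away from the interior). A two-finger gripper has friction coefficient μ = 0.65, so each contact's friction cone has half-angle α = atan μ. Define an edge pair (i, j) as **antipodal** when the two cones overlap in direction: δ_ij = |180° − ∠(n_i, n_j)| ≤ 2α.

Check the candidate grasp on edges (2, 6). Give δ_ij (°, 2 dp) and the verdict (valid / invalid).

α = atan 0.65 = 33.02°;  2α = 66.05°
edge 2: e_2 = (-0.33, -0.89);  n_2 = (-0.9376, +0.3477)
edge 6: e_6 = (+0.99, +0.95);  n_6 = (+0.6924, -0.7215)
∠(n_2, n_6) = 154.16°
δ = |180° − 154.16°| = 25.84°
25.84° ≤ 2α = 66.05°  →  valid

δ = 25.84°, valid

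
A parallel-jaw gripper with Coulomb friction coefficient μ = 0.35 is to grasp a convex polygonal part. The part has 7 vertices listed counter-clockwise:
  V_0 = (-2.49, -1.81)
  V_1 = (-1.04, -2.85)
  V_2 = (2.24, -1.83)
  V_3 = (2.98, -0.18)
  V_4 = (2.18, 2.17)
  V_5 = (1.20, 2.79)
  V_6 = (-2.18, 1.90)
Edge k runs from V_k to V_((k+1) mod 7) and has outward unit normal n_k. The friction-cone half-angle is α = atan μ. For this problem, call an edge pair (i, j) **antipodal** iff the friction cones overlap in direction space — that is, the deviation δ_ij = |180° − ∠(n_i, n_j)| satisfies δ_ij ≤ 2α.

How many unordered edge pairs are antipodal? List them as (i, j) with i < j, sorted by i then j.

count = 5; pairs: (0,3), (0,4), (1,5), (2,6), (3,6)

α = atan 0.35 = 19.29°;  2α = 38.58°
n_0 = (-0.5828, -0.8126)
n_1 = (+0.2969, -0.9549)
n_2 = (+0.9124, -0.4092)
n_3 = (+0.9466, +0.3223)
n_4 = (+0.5346, +0.8451)
n_5 = (-0.2546, +0.9670)
n_6 = (-0.9965, +0.0833)
  (0,1): δ = 127.08°  ·
  (0,2): δ = 78.51°  ·
  (0,3): δ = 35.55°  ✓
  (0,4): δ = 3.33°  ✓
  (0,5): δ = 50.40°  ·
  (0,6): δ = 120.87°  ·
  (1,2): δ = 131.43°  ·
  (1,3): δ = 88.47°  ·
  (1,4): δ = 49.59°  ·
  (1,5): δ = 2.52°  ✓
  (1,6): δ = 67.95°  ·
  (2,3): δ = 137.04°  ·
  (2,4): δ = 98.16°  ·
  (2,5): δ = 51.09°  ·
  (2,6): δ = 19.38°  ✓
  (3,4): δ = 141.12°  ·
  (3,5): δ = 94.05°  ·
  (3,6): δ = 23.58°  ✓
  (4,5): δ = 132.93°  ·
  (4,6): δ = 62.46°  ·
  (5,6): δ = 109.53°  ·
antipodal pairs: 5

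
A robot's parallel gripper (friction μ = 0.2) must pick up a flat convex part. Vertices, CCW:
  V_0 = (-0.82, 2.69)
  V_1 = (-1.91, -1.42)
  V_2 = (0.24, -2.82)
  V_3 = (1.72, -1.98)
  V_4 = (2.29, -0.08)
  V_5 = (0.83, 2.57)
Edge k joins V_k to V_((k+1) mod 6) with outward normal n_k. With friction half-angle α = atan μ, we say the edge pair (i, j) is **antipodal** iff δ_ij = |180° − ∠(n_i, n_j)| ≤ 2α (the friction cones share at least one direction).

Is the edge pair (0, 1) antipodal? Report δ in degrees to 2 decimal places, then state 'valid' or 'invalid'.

α = atan 0.2 = 11.31°;  2α = 22.62°
edge 0: e_0 = (-1.09, -4.11);  n_0 = (-0.9666, +0.2563)
edge 1: e_1 = (+2.15, -1.40);  n_1 = (-0.5457, -0.8380)
∠(n_0, n_1) = 71.78°
δ = |180° − 71.78°| = 108.22°
108.22° > 2α = 22.62°  →  invalid

δ = 108.22°, invalid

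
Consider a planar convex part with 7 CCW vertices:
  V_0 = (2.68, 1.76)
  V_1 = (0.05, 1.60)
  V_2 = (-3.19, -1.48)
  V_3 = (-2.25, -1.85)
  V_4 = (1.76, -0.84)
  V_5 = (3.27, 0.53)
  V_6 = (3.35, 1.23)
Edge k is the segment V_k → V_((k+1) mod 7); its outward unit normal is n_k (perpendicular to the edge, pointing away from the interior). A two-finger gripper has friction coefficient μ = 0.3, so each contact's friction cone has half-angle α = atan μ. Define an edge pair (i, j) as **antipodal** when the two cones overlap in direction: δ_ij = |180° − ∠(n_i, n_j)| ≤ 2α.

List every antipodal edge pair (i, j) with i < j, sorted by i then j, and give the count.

α = atan 0.3 = 16.70°;  2α = 33.40°
n_0 = (-0.0607, +0.9982)
n_1 = (-0.6890, +0.7248)
n_2 = (-0.3663, -0.9305)
n_3 = (+0.2442, -0.9697)
n_4 = (+0.6719, -0.7406)
n_5 = (+0.9935, -0.1135)
n_6 = (+0.6204, +0.7843)
  (0,1): δ = 139.93°  ·
  (0,2): δ = 24.97°  ✓
  (0,3): δ = 10.66°  ✓
  (0,4): δ = 38.74°  ·
  (0,5): δ = 80.00°  ·
  (0,6): δ = 138.17°  ·
  (1,2): δ = 65.04°  ·
  (1,3): δ = 29.41°  ✓
  (1,4): δ = 1.33°  ✓
  (1,5): δ = 39.93°  ·
  (1,6): δ = 98.10°  ·
  (2,3): δ = 144.38°  ·
  (2,4): δ = 116.30°  ·
  (2,5): δ = 75.03°  ·
  (2,6): δ = 16.86°  ✓
  (3,4): δ = 151.92°  ·
  (3,5): δ = 110.66°  ·
  (3,6): δ = 52.48°  ·
  (4,5): δ = 138.74°  ·
  (4,6): δ = 80.56°  ·
  (5,6): δ = 121.83°  ·
antipodal pairs: 5

count = 5; pairs: (0,2), (0,3), (1,3), (1,4), (2,6)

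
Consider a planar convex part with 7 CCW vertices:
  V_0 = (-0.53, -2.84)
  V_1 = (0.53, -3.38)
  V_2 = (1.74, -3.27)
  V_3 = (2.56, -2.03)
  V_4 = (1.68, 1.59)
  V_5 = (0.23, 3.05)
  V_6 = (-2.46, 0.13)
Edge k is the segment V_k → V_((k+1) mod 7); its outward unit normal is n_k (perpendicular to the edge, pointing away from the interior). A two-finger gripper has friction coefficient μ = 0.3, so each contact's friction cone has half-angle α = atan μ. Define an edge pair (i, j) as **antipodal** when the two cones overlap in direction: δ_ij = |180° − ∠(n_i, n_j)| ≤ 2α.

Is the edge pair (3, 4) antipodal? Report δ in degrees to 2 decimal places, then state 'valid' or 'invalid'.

α = atan 0.3 = 16.70°;  2α = 33.40°
edge 3: e_3 = (-0.88, +3.62);  n_3 = (+0.9717, +0.2362)
edge 4: e_4 = (-1.45, +1.46);  n_4 = (+0.7095, +0.7047)
∠(n_3, n_4) = 31.14°
δ = |180° − 31.14°| = 148.86°
148.86° > 2α = 33.40°  →  invalid

δ = 148.86°, invalid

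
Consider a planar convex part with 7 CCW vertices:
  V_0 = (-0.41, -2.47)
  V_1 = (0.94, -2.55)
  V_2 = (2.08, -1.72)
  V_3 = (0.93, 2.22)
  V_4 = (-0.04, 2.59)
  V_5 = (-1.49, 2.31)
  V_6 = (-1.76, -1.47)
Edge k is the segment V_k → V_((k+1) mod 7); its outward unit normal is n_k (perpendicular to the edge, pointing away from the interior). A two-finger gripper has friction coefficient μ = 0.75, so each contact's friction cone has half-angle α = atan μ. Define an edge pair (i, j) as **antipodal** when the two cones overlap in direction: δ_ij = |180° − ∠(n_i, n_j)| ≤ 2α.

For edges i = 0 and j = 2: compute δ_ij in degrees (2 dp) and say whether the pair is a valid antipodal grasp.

δ = 70.34°, valid

α = atan 0.75 = 36.87°;  2α = 73.74°
edge 0: e_0 = (+1.35, -0.08);  n_0 = (-0.0592, -0.9982)
edge 2: e_2 = (-1.15, +3.94);  n_2 = (+0.9599, +0.2802)
∠(n_0, n_2) = 109.66°
δ = |180° − 109.66°| = 70.34°
70.34° ≤ 2α = 73.74°  →  valid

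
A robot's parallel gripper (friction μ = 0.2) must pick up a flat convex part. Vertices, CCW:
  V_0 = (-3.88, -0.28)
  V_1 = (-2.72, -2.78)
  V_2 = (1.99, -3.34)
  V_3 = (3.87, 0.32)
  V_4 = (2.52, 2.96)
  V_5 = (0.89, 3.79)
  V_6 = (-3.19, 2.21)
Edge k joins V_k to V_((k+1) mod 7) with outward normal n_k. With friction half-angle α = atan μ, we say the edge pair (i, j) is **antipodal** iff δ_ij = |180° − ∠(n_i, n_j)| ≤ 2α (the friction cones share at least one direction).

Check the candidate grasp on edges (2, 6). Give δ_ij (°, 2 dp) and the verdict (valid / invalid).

δ = 11.70°, valid

α = atan 0.2 = 11.31°;  2α = 22.62°
edge 2: e_2 = (+1.88, +3.66);  n_2 = (+0.8895, -0.4569)
edge 6: e_6 = (-0.69, -2.49);  n_6 = (-0.9637, +0.2670)
∠(n_2, n_6) = 168.30°
δ = |180° − 168.30°| = 11.70°
11.70° ≤ 2α = 22.62°  →  valid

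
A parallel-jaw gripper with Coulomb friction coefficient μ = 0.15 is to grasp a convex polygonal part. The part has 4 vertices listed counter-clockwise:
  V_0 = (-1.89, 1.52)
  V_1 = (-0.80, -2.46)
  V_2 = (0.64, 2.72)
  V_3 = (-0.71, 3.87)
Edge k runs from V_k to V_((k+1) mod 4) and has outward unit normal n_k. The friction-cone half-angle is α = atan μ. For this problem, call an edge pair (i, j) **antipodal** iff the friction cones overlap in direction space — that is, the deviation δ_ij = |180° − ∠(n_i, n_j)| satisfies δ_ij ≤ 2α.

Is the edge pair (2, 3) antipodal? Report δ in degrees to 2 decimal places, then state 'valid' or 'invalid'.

δ = 76.24°, invalid

α = atan 0.15 = 8.53°;  2α = 17.06°
edge 2: e_2 = (-1.35, +1.15);  n_2 = (+0.6485, +0.7612)
edge 3: e_3 = (-1.18, -2.35);  n_3 = (-0.8937, +0.4487)
∠(n_2, n_3) = 103.76°
δ = |180° − 103.76°| = 76.24°
76.24° > 2α = 17.06°  →  invalid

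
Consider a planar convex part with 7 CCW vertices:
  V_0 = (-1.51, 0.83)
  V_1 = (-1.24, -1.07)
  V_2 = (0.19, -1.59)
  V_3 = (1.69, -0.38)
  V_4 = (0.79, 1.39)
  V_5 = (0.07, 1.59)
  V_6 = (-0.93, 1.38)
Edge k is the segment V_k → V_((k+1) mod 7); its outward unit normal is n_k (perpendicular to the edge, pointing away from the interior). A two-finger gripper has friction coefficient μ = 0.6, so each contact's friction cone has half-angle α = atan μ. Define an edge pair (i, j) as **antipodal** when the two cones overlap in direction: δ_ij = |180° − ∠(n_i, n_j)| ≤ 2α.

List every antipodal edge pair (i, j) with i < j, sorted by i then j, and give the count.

α = atan 0.6 = 30.96°;  2α = 61.93°
n_0 = (-0.9901, -0.1407)
n_1 = (-0.3417, -0.9398)
n_2 = (+0.6279, -0.7783)
n_3 = (+0.8914, +0.4532)
n_4 = (+0.2676, +0.9635)
n_5 = (-0.2055, +0.9787)
n_6 = (-0.6881, +0.7256)
  (0,1): δ = 118.07°  ·
  (0,2): δ = 59.20°  ✓
  (0,3): δ = 18.86°  ✓
  (0,4): δ = 66.39°  ·
  (0,5): δ = 93.77°  ·
  (0,6): δ = 125.39°  ·
  (1,2): δ = 121.12°  ·
  (1,3): δ = 43.06°  ✓
  (1,4): δ = 4.46°  ✓
  (1,5): δ = 31.84°  ✓
  (1,6): δ = 63.46°  ·
  (2,3): δ = 101.94°  ·
  (2,4): δ = 54.42°  ✓
  (2,5): δ = 27.03°  ✓
  (2,6): δ = 4.59°  ✓
  (3,4): δ = 132.48°  ·
  (3,5): δ = 105.09°  ·
  (3,6): δ = 73.47°  ·
  (4,5): δ = 152.62°  ·
  (4,6): δ = 121.00°  ·
  (5,6): δ = 148.38°  ·
antipodal pairs: 8

count = 8; pairs: (0,2), (0,3), (1,3), (1,4), (1,5), (2,4), (2,5), (2,6)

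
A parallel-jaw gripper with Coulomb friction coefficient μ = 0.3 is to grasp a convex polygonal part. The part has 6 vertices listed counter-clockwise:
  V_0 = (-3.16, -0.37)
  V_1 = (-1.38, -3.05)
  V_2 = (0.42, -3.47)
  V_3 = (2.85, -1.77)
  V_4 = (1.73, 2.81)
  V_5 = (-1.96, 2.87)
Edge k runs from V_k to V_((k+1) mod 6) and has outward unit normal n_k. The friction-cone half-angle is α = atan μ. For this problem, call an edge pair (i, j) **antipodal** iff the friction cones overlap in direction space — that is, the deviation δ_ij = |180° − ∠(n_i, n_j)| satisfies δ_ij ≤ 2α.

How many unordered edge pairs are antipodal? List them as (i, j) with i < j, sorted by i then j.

count = 2; pairs: (0,3), (1,4)

α = atan 0.3 = 16.70°;  2α = 33.40°
n_0 = (-0.8330, -0.5533)
n_1 = (-0.2272, -0.9738)
n_2 = (+0.5732, -0.8194)
n_3 = (+0.9714, +0.2375)
n_4 = (+0.0163, +0.9999)
n_5 = (-0.9377, +0.3473)
  (0,1): δ = 136.73°  ·
  (0,2): δ = 88.62°  ·
  (0,3): δ = 19.85°  ✓
  (0,4): δ = 55.48°  ·
  (0,5): δ = 126.09°  ·
  (1,2): δ = 131.89°  ·
  (1,3): δ = 63.12°  ·
  (1,4): δ = 12.20°  ✓
  (1,5): δ = 82.81°  ·
  (2,3): δ = 111.23°  ·
  (2,4): δ = 35.91°  ·
  (2,5): δ = 34.70°  ·
  (3,4): δ = 104.67°  ·
  (3,5): δ = 34.06°  ·
  (4,5): δ = 109.39°  ·
antipodal pairs: 2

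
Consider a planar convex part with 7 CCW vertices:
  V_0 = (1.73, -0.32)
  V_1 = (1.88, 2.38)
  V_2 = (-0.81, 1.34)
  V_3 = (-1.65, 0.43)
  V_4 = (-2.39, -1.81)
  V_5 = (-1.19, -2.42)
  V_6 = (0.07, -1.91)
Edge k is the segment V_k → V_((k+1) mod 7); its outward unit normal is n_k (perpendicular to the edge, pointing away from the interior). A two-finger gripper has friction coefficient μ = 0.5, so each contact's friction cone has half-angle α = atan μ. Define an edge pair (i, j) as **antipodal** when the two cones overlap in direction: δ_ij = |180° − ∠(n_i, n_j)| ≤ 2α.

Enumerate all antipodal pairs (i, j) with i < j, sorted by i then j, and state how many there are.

count = 9; pairs: (0,2), (0,3), (1,4), (1,5), (1,6), (2,5), (2,6), (3,5), (3,6)

α = atan 0.5 = 26.57°;  2α = 53.13°
n_0 = (+0.9985, -0.0555)
n_1 = (-0.3606, +0.9327)
n_2 = (-0.7348, +0.6783)
n_3 = (-0.9495, +0.3137)
n_4 = (-0.4531, -0.8914)
n_5 = (+0.3752, -0.9269)
n_6 = (+0.6917, -0.7222)
  (0,1): δ = 65.68°  ·
  (0,2): δ = 39.53°  ✓
  (0,3): δ = 15.10°  ✓
  (0,4): δ = 66.23°  ·
  (0,5): δ = 115.22°  ·
  (0,6): δ = 136.95°  ·
  (1,2): δ = 153.85°  ·
  (1,3): δ = 129.42°  ·
  (1,4): δ = 48.08°  ✓
  (1,5): δ = 0.90°  ✓
  (1,6): δ = 22.63°  ✓
  (2,3): δ = 155.57°  ·
  (2,4): δ = 74.24°  ·
  (2,5): δ = 25.25°  ✓
  (2,6): δ = 3.52°  ✓
  (3,4): δ = 98.66°  ·
  (3,5): δ = 49.68°  ✓
  (3,6): δ = 27.95°  ✓
  (4,5): δ = 131.02°  ·
  (4,6): δ = 109.29°  ·
  (5,6): δ = 158.27°  ·
antipodal pairs: 9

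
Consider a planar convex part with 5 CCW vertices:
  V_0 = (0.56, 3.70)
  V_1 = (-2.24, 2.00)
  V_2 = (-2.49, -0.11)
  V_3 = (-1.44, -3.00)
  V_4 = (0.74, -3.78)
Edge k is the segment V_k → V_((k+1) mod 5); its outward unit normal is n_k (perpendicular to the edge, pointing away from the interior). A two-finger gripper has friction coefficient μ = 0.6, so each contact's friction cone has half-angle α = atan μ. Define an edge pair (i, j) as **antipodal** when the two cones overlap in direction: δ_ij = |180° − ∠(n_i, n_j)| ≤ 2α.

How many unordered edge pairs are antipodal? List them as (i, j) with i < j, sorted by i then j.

α = atan 0.6 = 30.96°;  2α = 61.93°
n_0 = (-0.5190, +0.8548)
n_1 = (-0.9931, +0.1177)
n_2 = (-0.9399, -0.3415)
n_3 = (-0.3369, -0.9415)
n_4 = (+0.9997, +0.0241)
  (0,1): δ = 128.02°  ·
  (0,2): δ = 101.30°  ·
  (0,3): δ = 50.95°  ✓
  (0,4): δ = 60.11°  ✓
  (1,2): δ = 153.28°  ·
  (1,3): δ = 102.93°  ·
  (1,4): δ = 8.14°  ✓
  (2,3): δ = 129.65°  ·
  (2,4): δ = 18.59°  ✓
  (3,4): δ = 68.93°  ·
antipodal pairs: 4

count = 4; pairs: (0,3), (0,4), (1,4), (2,4)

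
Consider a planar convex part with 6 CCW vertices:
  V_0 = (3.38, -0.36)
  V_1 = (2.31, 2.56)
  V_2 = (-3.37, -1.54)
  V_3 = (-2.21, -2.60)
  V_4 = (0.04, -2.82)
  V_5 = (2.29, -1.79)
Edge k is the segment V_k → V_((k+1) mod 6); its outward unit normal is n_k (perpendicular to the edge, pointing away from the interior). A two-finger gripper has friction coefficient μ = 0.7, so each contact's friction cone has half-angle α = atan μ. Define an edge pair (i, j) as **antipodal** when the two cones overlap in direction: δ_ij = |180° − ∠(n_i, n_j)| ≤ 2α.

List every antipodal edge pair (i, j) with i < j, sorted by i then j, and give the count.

α = atan 0.7 = 34.99°;  2α = 69.98°
n_0 = (+0.9389, +0.3441)
n_1 = (-0.5853, +0.8108)
n_2 = (-0.6746, -0.7382)
n_3 = (-0.0973, -0.9953)
n_4 = (+0.4162, -0.9093)
n_5 = (+0.7953, -0.6062)
  (0,1): δ = 74.30°  ·
  (0,2): δ = 27.45°  ✓
  (0,3): δ = 64.29°  ✓
  (0,4): δ = 94.47°  ·
  (0,5): δ = 122.56°  ·
  (1,2): δ = 78.24°  ·
  (1,3): δ = 41.41°  ✓
  (1,4): δ = 11.23°  ✓
  (1,5): δ = 16.86°  ✓
  (2,3): δ = 143.16°  ·
  (2,4): δ = 112.98°  ·
  (2,5): δ = 84.90°  ·
  (3,4): δ = 149.82°  ·
  (3,5): δ = 121.73°  ·
  (4,5): δ = 151.91°  ·
antipodal pairs: 5

count = 5; pairs: (0,2), (0,3), (1,3), (1,4), (1,5)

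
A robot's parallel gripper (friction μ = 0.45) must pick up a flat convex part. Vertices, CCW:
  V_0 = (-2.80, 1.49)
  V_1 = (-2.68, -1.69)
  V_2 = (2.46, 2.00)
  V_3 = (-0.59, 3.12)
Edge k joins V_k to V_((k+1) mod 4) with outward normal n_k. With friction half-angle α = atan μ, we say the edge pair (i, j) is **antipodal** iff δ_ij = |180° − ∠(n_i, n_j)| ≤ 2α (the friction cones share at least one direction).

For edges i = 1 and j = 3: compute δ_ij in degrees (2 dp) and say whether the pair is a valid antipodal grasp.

α = atan 0.45 = 24.23°;  2α = 48.46°
edge 1: e_1 = (+5.14, +3.69);  n_1 = (+0.5832, -0.8123)
edge 3: e_3 = (-2.21, -1.63);  n_3 = (-0.5936, +0.8048)
∠(n_1, n_3) = 179.26°
δ = |180° − 179.26°| = 0.74°
0.74° ≤ 2α = 48.46°  →  valid

δ = 0.74°, valid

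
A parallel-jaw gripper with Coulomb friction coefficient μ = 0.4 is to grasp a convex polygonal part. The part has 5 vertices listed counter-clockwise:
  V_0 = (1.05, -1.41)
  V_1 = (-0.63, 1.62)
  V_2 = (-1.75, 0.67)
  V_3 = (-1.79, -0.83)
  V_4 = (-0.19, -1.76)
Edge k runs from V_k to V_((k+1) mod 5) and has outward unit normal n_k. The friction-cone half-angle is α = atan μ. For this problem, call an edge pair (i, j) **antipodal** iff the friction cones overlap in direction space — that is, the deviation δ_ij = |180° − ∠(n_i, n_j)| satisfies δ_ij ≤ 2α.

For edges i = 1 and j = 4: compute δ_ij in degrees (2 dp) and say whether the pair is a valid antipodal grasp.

α = atan 0.4 = 21.80°;  2α = 43.60°
edge 1: e_1 = (-1.12, -0.95);  n_1 = (-0.6469, +0.7626)
edge 4: e_4 = (+1.24, +0.35);  n_4 = (+0.2716, -0.9624)
∠(n_1, n_4) = 155.46°
δ = |180° − 155.46°| = 24.54°
24.54° ≤ 2α = 43.60°  →  valid

δ = 24.54°, valid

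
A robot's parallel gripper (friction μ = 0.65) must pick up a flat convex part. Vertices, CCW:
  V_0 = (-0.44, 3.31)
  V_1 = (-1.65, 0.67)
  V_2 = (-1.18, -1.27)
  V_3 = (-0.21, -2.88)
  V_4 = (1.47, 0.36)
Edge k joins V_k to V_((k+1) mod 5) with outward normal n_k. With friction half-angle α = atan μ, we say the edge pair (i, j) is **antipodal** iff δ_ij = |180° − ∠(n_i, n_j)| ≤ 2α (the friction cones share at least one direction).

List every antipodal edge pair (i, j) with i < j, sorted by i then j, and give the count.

α = atan 0.65 = 33.02°;  2α = 66.05°
n_0 = (-0.9091, +0.4167)
n_1 = (-0.9719, -0.2355)
n_2 = (-0.8566, -0.5161)
n_3 = (+0.8878, -0.4603)
n_4 = (+0.8394, +0.5435)
  (0,1): δ = 141.76°  ·
  (0,2): δ = 124.31°  ·
  (0,3): δ = 2.78°  ✓
  (0,4): δ = 57.54°  ✓
  (1,2): δ = 162.55°  ·
  (1,3): δ = 41.03°  ✓
  (1,4): δ = 19.30°  ✓
  (2,3): δ = 58.48°  ✓
  (2,4): δ = 1.85°  ✓
  (3,4): δ = 119.67°  ·
antipodal pairs: 6

count = 6; pairs: (0,3), (0,4), (1,3), (1,4), (2,3), (2,4)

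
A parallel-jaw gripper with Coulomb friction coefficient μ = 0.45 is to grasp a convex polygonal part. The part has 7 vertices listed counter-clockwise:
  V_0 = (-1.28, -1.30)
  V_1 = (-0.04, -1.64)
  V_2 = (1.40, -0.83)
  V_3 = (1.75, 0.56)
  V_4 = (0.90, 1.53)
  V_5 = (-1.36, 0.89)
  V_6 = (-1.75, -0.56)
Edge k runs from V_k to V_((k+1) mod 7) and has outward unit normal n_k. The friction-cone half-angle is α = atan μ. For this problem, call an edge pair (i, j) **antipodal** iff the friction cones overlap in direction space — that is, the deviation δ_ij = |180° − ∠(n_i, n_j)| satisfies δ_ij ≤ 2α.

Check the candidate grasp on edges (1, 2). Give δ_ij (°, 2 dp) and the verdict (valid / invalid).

α = atan 0.45 = 24.23°;  2α = 48.46°
edge 1: e_1 = (+1.44, +0.81);  n_1 = (+0.4903, -0.8716)
edge 2: e_2 = (+0.35, +1.39);  n_2 = (+0.9697, -0.2442)
∠(n_1, n_2) = 46.51°
δ = |180° − 46.51°| = 133.49°
133.49° > 2α = 48.46°  →  invalid

δ = 133.49°, invalid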